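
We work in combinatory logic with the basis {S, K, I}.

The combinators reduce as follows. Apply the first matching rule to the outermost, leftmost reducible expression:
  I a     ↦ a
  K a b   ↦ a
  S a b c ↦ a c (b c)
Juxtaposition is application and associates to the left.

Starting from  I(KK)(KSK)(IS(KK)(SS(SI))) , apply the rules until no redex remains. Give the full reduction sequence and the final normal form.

Answer: normal form = K(S(KK)(SS(SI)))  (in 3 steps)

Derivation:
  start: I(KK)(KSK)(IS(KK)(SS(SI)))
  [1] KK(KSK)(IS(KK)(SS(SI)))
  [2] K(IS(KK)(SS(SI)))
  [3] K(S(KK)(SS(SI)))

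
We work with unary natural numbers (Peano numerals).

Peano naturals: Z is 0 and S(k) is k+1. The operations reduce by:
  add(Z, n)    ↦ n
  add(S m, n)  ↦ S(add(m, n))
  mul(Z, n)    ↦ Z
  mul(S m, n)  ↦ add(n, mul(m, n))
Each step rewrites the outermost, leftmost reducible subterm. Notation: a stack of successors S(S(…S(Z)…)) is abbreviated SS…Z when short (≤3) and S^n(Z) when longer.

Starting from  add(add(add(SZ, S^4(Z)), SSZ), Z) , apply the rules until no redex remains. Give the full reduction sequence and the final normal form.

  start: add(add(add(SZ, S^4(Z)), SSZ), Z)
  step 1: add(add(S(add(Z, S^4(Z))), SSZ), Z)
  step 2: add(S(add(add(Z, S^4(Z)), SSZ)), Z)
  step 3: S(add(add(add(Z, S^4(Z)), SSZ), Z))
  step 4: S(add(add(S^4(Z), SSZ), Z))
  step 5: S(add(S(add(SSSZ, SSZ)), Z))
  step 6: S(S(add(add(SSSZ, SSZ), Z)))
  step 7: S(S(add(S(add(SSZ, SSZ)), Z)))
  step 8: S(S(S(add(add(SSZ, SSZ), Z))))
  step 9: S(S(S(add(S(add(SZ, SSZ)), Z))))
  step 10: S(S(S(S(add(add(SZ, SSZ), Z)))))
  step 11: S(S(S(S(add(S(add(Z, SSZ)), Z)))))
  step 12: S(S(S(S(S(add(add(Z, SSZ), Z))))))
  step 13: S(S(S(S(S(add(SSZ, Z))))))
  step 14: S(S(S(S(S(S(add(SZ, Z)))))))
  step 15: S(S(S(S(S(S(S(add(Z, Z))))))))
  step 16: S^7(Z)

Answer: normal form = S^7(Z)  (in 16 steps)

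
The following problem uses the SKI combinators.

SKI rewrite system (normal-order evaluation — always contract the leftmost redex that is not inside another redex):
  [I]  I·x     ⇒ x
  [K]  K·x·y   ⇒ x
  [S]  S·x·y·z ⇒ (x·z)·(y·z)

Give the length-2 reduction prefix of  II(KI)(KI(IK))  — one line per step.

  start: II(KI)(KI(IK))
  →1  I(KI)(KI(IK))
  →2  KI(KI(IK))

Answer: after 2 steps: KI(KI(IK))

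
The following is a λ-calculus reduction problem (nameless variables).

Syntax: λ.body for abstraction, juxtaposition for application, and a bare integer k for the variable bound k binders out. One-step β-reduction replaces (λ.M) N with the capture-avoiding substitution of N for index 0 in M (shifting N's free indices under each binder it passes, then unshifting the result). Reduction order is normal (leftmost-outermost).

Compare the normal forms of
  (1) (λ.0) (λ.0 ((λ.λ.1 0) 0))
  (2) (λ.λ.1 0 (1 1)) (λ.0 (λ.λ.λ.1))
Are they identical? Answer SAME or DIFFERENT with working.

Answer: DIFFERENT — A ⇓ λ.0 (λ.1 0), B ⇓ λ.0 (λ.λ.λ.1) (λ.λ.1)

Working:
Term A:
  start: (λ.0) (λ.0 ((λ.λ.1 0) 0))
  [1] λ.0 ((λ.λ.1 0) 0)
  [2] λ.0 (λ.1 0)

Term B:
  start: (λ.λ.1 0 (1 1)) (λ.0 (λ.λ.λ.1))
  [1] λ.(λ.0 (λ.λ.λ.1)) 0 ((λ.0 (λ.λ.λ.1)) (λ.0 (λ.λ.λ.1)))
  [2] λ.0 (λ.λ.λ.1) ((λ.0 (λ.λ.λ.1)) (λ.0 (λ.λ.λ.1)))
  [3] λ.0 (λ.λ.λ.1) ((λ.0 (λ.λ.λ.1)) (λ.λ.λ.1))
  [4] λ.0 (λ.λ.λ.1) ((λ.λ.λ.1) (λ.λ.λ.1))
  [5] λ.0 (λ.λ.λ.1) (λ.λ.1)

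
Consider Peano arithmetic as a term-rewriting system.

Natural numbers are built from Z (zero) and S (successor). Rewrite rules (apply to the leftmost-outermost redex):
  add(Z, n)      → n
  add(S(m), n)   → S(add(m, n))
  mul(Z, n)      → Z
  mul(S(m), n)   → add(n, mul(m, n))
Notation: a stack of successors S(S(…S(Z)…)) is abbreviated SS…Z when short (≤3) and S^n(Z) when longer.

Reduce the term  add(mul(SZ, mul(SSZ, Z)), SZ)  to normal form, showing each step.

Answer: normal form = SZ  (in 9 steps)

Working:
  start: add(mul(SZ, mul(SSZ, Z)), SZ)
  step 1: add(add(mul(SSZ, Z), mul(Z, mul(SSZ, Z))), SZ)
  step 2: add(add(add(Z, mul(SZ, Z)), mul(Z, mul(SSZ, Z))), SZ)
  step 3: add(add(mul(SZ, Z), mul(Z, mul(SSZ, Z))), SZ)
  step 4: add(add(add(Z, mul(Z, Z)), mul(Z, mul(SSZ, Z))), SZ)
  step 5: add(add(mul(Z, Z), mul(Z, mul(SSZ, Z))), SZ)
  step 6: add(add(Z, mul(Z, mul(SSZ, Z))), SZ)
  step 7: add(mul(Z, mul(SSZ, Z)), SZ)
  step 8: add(Z, SZ)
  step 9: SZ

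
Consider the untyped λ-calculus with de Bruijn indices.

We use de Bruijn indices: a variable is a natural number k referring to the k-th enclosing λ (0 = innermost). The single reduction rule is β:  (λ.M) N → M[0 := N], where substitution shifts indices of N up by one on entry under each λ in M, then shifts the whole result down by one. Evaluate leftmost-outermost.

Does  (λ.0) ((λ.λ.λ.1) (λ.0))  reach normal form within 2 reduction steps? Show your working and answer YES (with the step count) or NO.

  start: (λ.0) ((λ.λ.λ.1) (λ.0))
  →1  (λ.λ.λ.1) (λ.0)
  →2  λ.λ.1

Answer: YES — reaches normal form λ.λ.1 in 2 ≤ 2 steps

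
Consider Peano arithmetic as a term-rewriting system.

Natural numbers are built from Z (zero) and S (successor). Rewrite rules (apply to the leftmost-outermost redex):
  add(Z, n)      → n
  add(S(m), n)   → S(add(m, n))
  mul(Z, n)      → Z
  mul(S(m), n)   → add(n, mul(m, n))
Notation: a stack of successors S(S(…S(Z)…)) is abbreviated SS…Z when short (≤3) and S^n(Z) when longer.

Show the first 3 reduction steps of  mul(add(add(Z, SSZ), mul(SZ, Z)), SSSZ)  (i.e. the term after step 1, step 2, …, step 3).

  start: mul(add(add(Z, SSZ), mul(SZ, Z)), SSSZ)
  →1  mul(add(SSZ, mul(SZ, Z)), SSSZ)
  →2  mul(S(add(SZ, mul(SZ, Z))), SSSZ)
  →3  add(SSSZ, mul(add(SZ, mul(SZ, Z)), SSSZ))

Answer: after 3 steps: add(SSSZ, mul(add(SZ, mul(SZ, Z)), SSSZ))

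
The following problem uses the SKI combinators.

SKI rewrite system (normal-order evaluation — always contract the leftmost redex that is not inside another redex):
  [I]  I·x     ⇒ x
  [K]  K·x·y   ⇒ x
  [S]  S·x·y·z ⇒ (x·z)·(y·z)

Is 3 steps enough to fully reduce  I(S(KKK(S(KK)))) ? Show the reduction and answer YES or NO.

Answer: YES — reaches normal form S(K(S(KK))) in 2 ≤ 3 steps

Working:
  start: I(S(KKK(S(KK))))
  step 1: S(KKK(S(KK)))
  step 2: S(K(S(KK)))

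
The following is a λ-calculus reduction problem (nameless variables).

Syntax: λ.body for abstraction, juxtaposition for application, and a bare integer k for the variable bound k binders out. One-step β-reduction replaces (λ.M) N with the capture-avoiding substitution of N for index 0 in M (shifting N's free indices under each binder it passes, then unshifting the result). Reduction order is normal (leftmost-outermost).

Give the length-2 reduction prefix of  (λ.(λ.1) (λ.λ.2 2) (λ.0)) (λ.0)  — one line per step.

  start: (λ.(λ.1) (λ.λ.2 2) (λ.0)) (λ.0)
  [1] (λ.λ.0) (λ.λ.(λ.0) (λ.0)) (λ.0)
  [2] (λ.0) (λ.0)

Answer: after 2 steps: (λ.0) (λ.0)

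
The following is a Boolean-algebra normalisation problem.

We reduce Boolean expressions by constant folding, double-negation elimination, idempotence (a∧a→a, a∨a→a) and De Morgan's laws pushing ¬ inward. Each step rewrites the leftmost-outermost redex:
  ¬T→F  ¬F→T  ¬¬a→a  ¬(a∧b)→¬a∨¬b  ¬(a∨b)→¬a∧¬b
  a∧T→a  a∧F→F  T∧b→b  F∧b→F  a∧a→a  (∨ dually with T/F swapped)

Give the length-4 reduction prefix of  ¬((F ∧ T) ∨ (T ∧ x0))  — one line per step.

  start: ¬((F ∧ T) ∨ (T ∧ x0))
  step 1: ¬(F ∧ T) ∧ ¬(T ∧ x0)
  step 2: (¬F ∨ ¬T) ∧ ¬(T ∧ x0)
  step 3: (T ∨ ¬T) ∧ ¬(T ∧ x0)
  step 4: T ∧ ¬(T ∧ x0)

Answer: after 4 steps: T ∧ ¬(T ∧ x0)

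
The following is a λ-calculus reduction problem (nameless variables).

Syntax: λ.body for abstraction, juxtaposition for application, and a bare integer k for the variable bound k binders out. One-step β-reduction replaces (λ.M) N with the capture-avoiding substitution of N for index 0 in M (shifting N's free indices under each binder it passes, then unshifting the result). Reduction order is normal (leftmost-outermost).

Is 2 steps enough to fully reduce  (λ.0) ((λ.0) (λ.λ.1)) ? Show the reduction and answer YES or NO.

Answer: YES — reaches normal form λ.λ.1 in 2 ≤ 2 steps

Working:
  start: (λ.0) ((λ.0) (λ.λ.1))
  step 1: (λ.0) (λ.λ.1)
  step 2: λ.λ.1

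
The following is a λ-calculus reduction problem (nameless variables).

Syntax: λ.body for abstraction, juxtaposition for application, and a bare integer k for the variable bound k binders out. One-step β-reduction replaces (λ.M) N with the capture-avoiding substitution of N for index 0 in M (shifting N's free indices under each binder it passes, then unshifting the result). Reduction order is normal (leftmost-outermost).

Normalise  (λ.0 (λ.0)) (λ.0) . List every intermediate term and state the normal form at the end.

Answer: normal form = λ.0  (in 2 steps)

Reduction:
  start: (λ.0 (λ.0)) (λ.0)
  →1  (λ.0) (λ.0)
  →2  λ.0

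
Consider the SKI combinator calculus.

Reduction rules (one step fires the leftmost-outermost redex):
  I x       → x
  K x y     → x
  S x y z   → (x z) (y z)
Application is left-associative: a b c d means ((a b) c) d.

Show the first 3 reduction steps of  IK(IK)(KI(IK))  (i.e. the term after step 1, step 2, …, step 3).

  start: IK(IK)(KI(IK))
  step 1: K(IK)(KI(IK))
  step 2: IK
  step 3: K

Answer: after 3 steps: K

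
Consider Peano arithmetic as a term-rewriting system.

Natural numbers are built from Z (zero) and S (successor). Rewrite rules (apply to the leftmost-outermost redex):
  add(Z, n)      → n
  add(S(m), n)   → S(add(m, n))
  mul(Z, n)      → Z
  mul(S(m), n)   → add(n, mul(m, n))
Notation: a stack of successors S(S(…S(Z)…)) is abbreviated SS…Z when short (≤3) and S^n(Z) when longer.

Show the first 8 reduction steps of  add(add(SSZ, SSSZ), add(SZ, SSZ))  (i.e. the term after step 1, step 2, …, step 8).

Answer: after 8 steps: S(S(S(S(S(add(Z, add(SZ, SSZ)))))))

Derivation:
  start: add(add(SSZ, SSSZ), add(SZ, SSZ))
  [1] add(S(add(SZ, SSSZ)), add(SZ, SSZ))
  [2] S(add(add(SZ, SSSZ), add(SZ, SSZ)))
  [3] S(add(S(add(Z, SSSZ)), add(SZ, SSZ)))
  [4] S(S(add(add(Z, SSSZ), add(SZ, SSZ))))
  [5] S(S(add(SSSZ, add(SZ, SSZ))))
  [6] S(S(S(add(SSZ, add(SZ, SSZ)))))
  [7] S(S(S(S(add(SZ, add(SZ, SSZ))))))
  [8] S(S(S(S(S(add(Z, add(SZ, SSZ)))))))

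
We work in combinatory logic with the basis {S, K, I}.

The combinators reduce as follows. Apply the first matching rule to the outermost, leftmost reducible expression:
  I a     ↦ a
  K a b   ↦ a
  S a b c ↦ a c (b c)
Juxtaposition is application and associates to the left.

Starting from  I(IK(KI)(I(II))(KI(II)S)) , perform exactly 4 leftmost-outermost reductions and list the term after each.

  start: I(IK(KI)(I(II))(KI(II)S))
  [1] IK(KI)(I(II))(KI(II)S)
  [2] K(KI)(I(II))(KI(II)S)
  [3] KI(KI(II)S)
  [4] I

Answer: after 4 steps: I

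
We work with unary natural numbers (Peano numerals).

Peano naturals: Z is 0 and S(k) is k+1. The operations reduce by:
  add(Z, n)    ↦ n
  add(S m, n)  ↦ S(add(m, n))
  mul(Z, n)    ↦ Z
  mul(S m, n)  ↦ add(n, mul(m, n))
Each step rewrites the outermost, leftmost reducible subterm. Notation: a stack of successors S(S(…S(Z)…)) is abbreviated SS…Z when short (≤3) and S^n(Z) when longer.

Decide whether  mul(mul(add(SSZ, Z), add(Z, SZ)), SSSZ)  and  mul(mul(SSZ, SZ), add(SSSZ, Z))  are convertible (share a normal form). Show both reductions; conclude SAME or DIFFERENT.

Answer: SAME — A ⇓ S^6(Z), B ⇓ S^6(Z)

Derivation:
Term A:
  start: mul(mul(add(SSZ, Z), add(Z, SZ)), SSSZ)
  →1  mul(mul(S(add(SZ, Z)), add(Z, SZ)), SSSZ)
  →2  mul(add(add(Z, SZ), mul(add(SZ, Z), add(Z, SZ))), SSSZ)
  →3  mul(add(SZ, mul(add(SZ, Z), add(Z, SZ))), SSSZ)
  →4  mul(S(add(Z, mul(add(SZ, Z), add(Z, SZ)))), SSSZ)
  →5  add(SSSZ, mul(add(Z, mul(add(SZ, Z), add(Z, SZ))), SSSZ))
  →6  S(add(SSZ, mul(add(Z, mul(add(SZ, Z), add(Z, SZ))), SSSZ)))
  →7  S(S(add(SZ, mul(add(Z, mul(add(SZ, Z), add(Z, SZ))), SSSZ))))
  →8  S(S(S(add(Z, mul(add(Z, mul(add(SZ, Z), add(Z, SZ))), SSSZ)))))
  →9  S(S(S(mul(add(Z, mul(add(SZ, Z), add(Z, SZ))), SSSZ))))
  →10  S(S(S(mul(mul(add(SZ, Z), add(Z, SZ)), SSSZ))))
  →11  S(S(S(mul(mul(S(add(Z, Z)), add(Z, SZ)), SSSZ))))
  →12  S(S(S(mul(add(add(Z, SZ), mul(add(Z, Z), add(Z, SZ))), SSSZ))))
  →13  S(S(S(mul(add(SZ, mul(add(Z, Z), add(Z, SZ))), SSSZ))))
  →14  S(S(S(mul(S(add(Z, mul(add(Z, Z), add(Z, SZ)))), SSSZ))))
  →15  S(S(S(add(SSSZ, mul(add(Z, mul(add(Z, Z), add(Z, SZ))), SSSZ)))))
  →16  S(S(S(S(add(SSZ, mul(add(Z, mul(add(Z, Z), add(Z, SZ))), SSSZ))))))
  →17  S(S(S(S(S(add(SZ, mul(add(Z, mul(add(Z, Z), add(Z, SZ))), SSSZ)))))))
  →18  S(S(S(S(S(S(add(Z, mul(add(Z, mul(add(Z, Z), add(Z, SZ))), SSSZ))))))))
  →19  S(S(S(S(S(S(mul(add(Z, mul(add(Z, Z), add(Z, SZ))), SSSZ)))))))
  →20  S(S(S(S(S(S(mul(mul(add(Z, Z), add(Z, SZ)), SSSZ)))))))
  →21  S(S(S(S(S(S(mul(mul(Z, add(Z, SZ)), SSSZ)))))))
  →22  S(S(S(S(S(S(mul(Z, SSSZ)))))))
  →23  S^6(Z)

Term B:
  start: mul(mul(SSZ, SZ), add(SSSZ, Z))
  →1  mul(add(SZ, mul(SZ, SZ)), add(SSSZ, Z))
  →2  mul(S(add(Z, mul(SZ, SZ))), add(SSSZ, Z))
  →3  add(add(SSSZ, Z), mul(add(Z, mul(SZ, SZ)), add(SSSZ, Z)))
  →4  add(S(add(SSZ, Z)), mul(add(Z, mul(SZ, SZ)), add(SSSZ, Z)))
  →5  S(add(add(SSZ, Z), mul(add(Z, mul(SZ, SZ)), add(SSSZ, Z))))
  →6  S(add(S(add(SZ, Z)), mul(add(Z, mul(SZ, SZ)), add(SSSZ, Z))))
  →7  S(S(add(add(SZ, Z), mul(add(Z, mul(SZ, SZ)), add(SSSZ, Z)))))
  →8  S(S(add(S(add(Z, Z)), mul(add(Z, mul(SZ, SZ)), add(SSSZ, Z)))))
  →9  S(S(S(add(add(Z, Z), mul(add(Z, mul(SZ, SZ)), add(SSSZ, Z))))))
  →10  S(S(S(add(Z, mul(add(Z, mul(SZ, SZ)), add(SSSZ, Z))))))
  →11  S(S(S(mul(add(Z, mul(SZ, SZ)), add(SSSZ, Z)))))
  →12  S(S(S(mul(mul(SZ, SZ), add(SSSZ, Z)))))
  →13  S(S(S(mul(add(SZ, mul(Z, SZ)), add(SSSZ, Z)))))
  →14  S(S(S(mul(S(add(Z, mul(Z, SZ))), add(SSSZ, Z)))))
  →15  S(S(S(add(add(SSSZ, Z), mul(add(Z, mul(Z, SZ)), add(SSSZ, Z))))))
  →16  S(S(S(add(S(add(SSZ, Z)), mul(add(Z, mul(Z, SZ)), add(SSSZ, Z))))))
  →17  S(S(S(S(add(add(SSZ, Z), mul(add(Z, mul(Z, SZ)), add(SSSZ, Z)))))))
  →18  S(S(S(S(add(S(add(SZ, Z)), mul(add(Z, mul(Z, SZ)), add(SSSZ, Z)))))))
  →19  S(S(S(S(S(add(add(SZ, Z), mul(add(Z, mul(Z, SZ)), add(SSSZ, Z))))))))
  →20  S(S(S(S(S(add(S(add(Z, Z)), mul(add(Z, mul(Z, SZ)), add(SSSZ, Z))))))))
  →21  S(S(S(S(S(S(add(add(Z, Z), mul(add(Z, mul(Z, SZ)), add(SSSZ, Z)))))))))
  →22  S(S(S(S(S(S(add(Z, mul(add(Z, mul(Z, SZ)), add(SSSZ, Z)))))))))
  →23  S(S(S(S(S(S(mul(add(Z, mul(Z, SZ)), add(SSSZ, Z))))))))
  →24  S(S(S(S(S(S(mul(mul(Z, SZ), add(SSSZ, Z))))))))
  →25  S(S(S(S(S(S(mul(Z, add(SSSZ, Z))))))))
  →26  S^6(Z)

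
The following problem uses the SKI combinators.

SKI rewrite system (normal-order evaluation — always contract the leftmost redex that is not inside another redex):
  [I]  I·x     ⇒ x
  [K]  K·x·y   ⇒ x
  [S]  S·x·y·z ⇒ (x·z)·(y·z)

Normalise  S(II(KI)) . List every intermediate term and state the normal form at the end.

  start: S(II(KI))
  [1] S(I(KI))
  [2] S(KI)

Answer: normal form = S(KI)  (in 2 steps)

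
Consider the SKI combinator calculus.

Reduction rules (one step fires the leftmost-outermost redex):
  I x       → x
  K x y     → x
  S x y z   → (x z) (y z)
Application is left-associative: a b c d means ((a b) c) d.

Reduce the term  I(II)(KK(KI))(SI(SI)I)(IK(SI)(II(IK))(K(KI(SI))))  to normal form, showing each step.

Answer: normal form = SII  (in 8 steps)

Derivation:
  start: I(II)(KK(KI))(SI(SI)I)(IK(SI)(II(IK))(K(KI(SI))))
  step 1: II(KK(KI))(SI(SI)I)(IK(SI)(II(IK))(K(KI(SI))))
  step 2: I(KK(KI))(SI(SI)I)(IK(SI)(II(IK))(K(KI(SI))))
  step 3: KK(KI)(SI(SI)I)(IK(SI)(II(IK))(K(KI(SI))))
  step 4: K(SI(SI)I)(IK(SI)(II(IK))(K(KI(SI))))
  step 5: SI(SI)I
  step 6: II(SII)
  step 7: I(SII)
  step 8: SII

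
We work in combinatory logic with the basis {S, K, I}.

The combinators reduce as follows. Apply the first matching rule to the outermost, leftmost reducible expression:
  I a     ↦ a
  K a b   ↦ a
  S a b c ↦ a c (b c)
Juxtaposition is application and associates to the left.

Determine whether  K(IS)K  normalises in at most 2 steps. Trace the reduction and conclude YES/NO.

  start: K(IS)K
  →1  IS
  →2  S

Answer: YES — reaches normal form S in 2 ≤ 2 steps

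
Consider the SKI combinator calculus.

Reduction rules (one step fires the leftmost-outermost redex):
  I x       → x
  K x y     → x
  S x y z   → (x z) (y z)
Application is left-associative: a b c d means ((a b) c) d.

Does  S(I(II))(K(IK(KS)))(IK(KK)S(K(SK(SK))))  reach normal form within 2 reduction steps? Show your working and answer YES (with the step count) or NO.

Answer: NO — after 2 steps the term is II(IK(KK)S(K(SK(SK))))(K(IK(KS))(IK(KK)S(K(SK(SK))))), not yet normal

Derivation:
  start: S(I(II))(K(IK(KS)))(IK(KK)S(K(SK(SK))))
  step 1: I(II)(IK(KK)S(K(SK(SK))))(K(IK(KS))(IK(KK)S(K(SK(SK)))))
  step 2: II(IK(KK)S(K(SK(SK))))(K(IK(KS))(IK(KK)S(K(SK(SK)))))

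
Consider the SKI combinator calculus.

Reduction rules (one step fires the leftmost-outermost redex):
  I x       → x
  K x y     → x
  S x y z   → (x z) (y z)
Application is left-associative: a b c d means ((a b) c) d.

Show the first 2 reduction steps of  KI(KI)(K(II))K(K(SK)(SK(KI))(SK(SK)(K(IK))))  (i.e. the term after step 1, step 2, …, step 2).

  start: KI(KI)(K(II))K(K(SK)(SK(KI))(SK(SK)(K(IK))))
  step 1: I(K(II))K(K(SK)(SK(KI))(SK(SK)(K(IK))))
  step 2: K(II)K(K(SK)(SK(KI))(SK(SK)(K(IK))))

Answer: after 2 steps: K(II)K(K(SK)(SK(KI))(SK(SK)(K(IK))))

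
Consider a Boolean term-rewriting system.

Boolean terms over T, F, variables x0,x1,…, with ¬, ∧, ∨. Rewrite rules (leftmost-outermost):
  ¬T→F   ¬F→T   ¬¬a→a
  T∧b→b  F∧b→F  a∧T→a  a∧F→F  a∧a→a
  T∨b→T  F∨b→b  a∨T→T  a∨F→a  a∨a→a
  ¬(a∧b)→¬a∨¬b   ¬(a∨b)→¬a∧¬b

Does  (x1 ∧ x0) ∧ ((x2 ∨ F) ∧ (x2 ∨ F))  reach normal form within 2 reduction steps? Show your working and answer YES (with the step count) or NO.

Answer: YES — reaches normal form (x1 ∧ x0) ∧ x2 in 2 ≤ 2 steps

Reduction:
  start: (x1 ∧ x0) ∧ ((x2 ∨ F) ∧ (x2 ∨ F))
  [1] (x1 ∧ x0) ∧ (x2 ∨ F)
  [2] (x1 ∧ x0) ∧ x2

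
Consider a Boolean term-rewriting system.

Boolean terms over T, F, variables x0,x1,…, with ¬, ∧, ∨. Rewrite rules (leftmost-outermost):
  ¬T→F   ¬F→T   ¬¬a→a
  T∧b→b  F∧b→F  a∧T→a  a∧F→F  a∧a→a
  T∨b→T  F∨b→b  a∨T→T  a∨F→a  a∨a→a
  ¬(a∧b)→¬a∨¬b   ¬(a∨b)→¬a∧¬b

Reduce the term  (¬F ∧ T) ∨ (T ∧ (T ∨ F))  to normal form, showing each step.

Answer: normal form = T  (in 3 steps)

Working:
  start: (¬F ∧ T) ∨ (T ∧ (T ∨ F))
  step 1: ¬F ∨ (T ∧ (T ∨ F))
  step 2: T ∨ (T ∧ (T ∨ F))
  step 3: T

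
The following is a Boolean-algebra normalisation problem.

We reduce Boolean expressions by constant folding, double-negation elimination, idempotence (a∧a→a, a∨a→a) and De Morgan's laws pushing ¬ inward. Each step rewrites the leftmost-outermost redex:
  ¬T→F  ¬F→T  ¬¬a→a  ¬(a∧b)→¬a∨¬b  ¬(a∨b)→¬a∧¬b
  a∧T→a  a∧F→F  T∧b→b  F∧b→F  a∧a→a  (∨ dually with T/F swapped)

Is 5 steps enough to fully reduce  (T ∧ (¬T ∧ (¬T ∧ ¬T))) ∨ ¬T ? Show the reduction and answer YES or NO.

  start: (T ∧ (¬T ∧ (¬T ∧ ¬T))) ∨ ¬T
  →1  (¬T ∧ (¬T ∧ ¬T)) ∨ ¬T
  →2  (F ∧ (¬T ∧ ¬T)) ∨ ¬T
  →3  F ∨ ¬T
  →4  ¬T
  →5  F

Answer: YES — reaches normal form F in 5 ≤ 5 steps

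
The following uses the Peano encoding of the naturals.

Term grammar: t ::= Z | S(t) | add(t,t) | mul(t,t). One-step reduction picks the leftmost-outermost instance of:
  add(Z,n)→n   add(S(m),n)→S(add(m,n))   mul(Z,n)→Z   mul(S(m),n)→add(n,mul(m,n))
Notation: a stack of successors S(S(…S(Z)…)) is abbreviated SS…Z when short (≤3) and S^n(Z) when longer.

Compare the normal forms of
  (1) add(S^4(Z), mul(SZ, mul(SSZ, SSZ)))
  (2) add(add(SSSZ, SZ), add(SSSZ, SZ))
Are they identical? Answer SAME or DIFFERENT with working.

Term A:
  start: add(S^4(Z), mul(SZ, mul(SSZ, SSZ)))
  →1  S(add(SSSZ, mul(SZ, mul(SSZ, SSZ))))
  →2  S(S(add(SSZ, mul(SZ, mul(SSZ, SSZ)))))
  →3  S(S(S(add(SZ, mul(SZ, mul(SSZ, SSZ))))))
  →4  S(S(S(S(add(Z, mul(SZ, mul(SSZ, SSZ)))))))
  →5  S(S(S(S(mul(SZ, mul(SSZ, SSZ))))))
  →6  S(S(S(S(add(mul(SSZ, SSZ), mul(Z, mul(SSZ, SSZ)))))))
  →7  S(S(S(S(add(add(SSZ, mul(SZ, SSZ)), mul(Z, mul(SSZ, SSZ)))))))
  →8  S(S(S(S(add(S(add(SZ, mul(SZ, SSZ))), mul(Z, mul(SSZ, SSZ)))))))
  →9  S(S(S(S(S(add(add(SZ, mul(SZ, SSZ)), mul(Z, mul(SSZ, SSZ))))))))
  →10  S(S(S(S(S(add(S(add(Z, mul(SZ, SSZ))), mul(Z, mul(SSZ, SSZ))))))))
  →11  S(S(S(S(S(S(add(add(Z, mul(SZ, SSZ)), mul(Z, mul(SSZ, SSZ)))))))))
  →12  S(S(S(S(S(S(add(mul(SZ, SSZ), mul(Z, mul(SSZ, SSZ)))))))))
  →13  S(S(S(S(S(S(add(add(SSZ, mul(Z, SSZ)), mul(Z, mul(SSZ, SSZ)))))))))
  →14  S(S(S(S(S(S(add(S(add(SZ, mul(Z, SSZ))), mul(Z, mul(SSZ, SSZ)))))))))
  →15  S(S(S(S(S(S(S(add(add(SZ, mul(Z, SSZ)), mul(Z, mul(SSZ, SSZ))))))))))
  →16  S(S(S(S(S(S(S(add(S(add(Z, mul(Z, SSZ))), mul(Z, mul(SSZ, SSZ))))))))))
  →17  S(S(S(S(S(S(S(S(add(add(Z, mul(Z, SSZ)), mul(Z, mul(SSZ, SSZ)))))))))))
  →18  S(S(S(S(S(S(S(S(add(mul(Z, SSZ), mul(Z, mul(SSZ, SSZ)))))))))))
  →19  S(S(S(S(S(S(S(S(add(Z, mul(Z, mul(SSZ, SSZ)))))))))))
  →20  S(S(S(S(S(S(S(S(mul(Z, mul(SSZ, SSZ))))))))))
  →21  S^8(Z)

Term B:
  start: add(add(SSSZ, SZ), add(SSSZ, SZ))
  →1  add(S(add(SSZ, SZ)), add(SSSZ, SZ))
  →2  S(add(add(SSZ, SZ), add(SSSZ, SZ)))
  →3  S(add(S(add(SZ, SZ)), add(SSSZ, SZ)))
  →4  S(S(add(add(SZ, SZ), add(SSSZ, SZ))))
  →5  S(S(add(S(add(Z, SZ)), add(SSSZ, SZ))))
  →6  S(S(S(add(add(Z, SZ), add(SSSZ, SZ)))))
  →7  S(S(S(add(SZ, add(SSSZ, SZ)))))
  →8  S(S(S(S(add(Z, add(SSSZ, SZ))))))
  →9  S(S(S(S(add(SSSZ, SZ)))))
  →10  S(S(S(S(S(add(SSZ, SZ))))))
  →11  S(S(S(S(S(S(add(SZ, SZ)))))))
  →12  S(S(S(S(S(S(S(add(Z, SZ))))))))
  →13  S^8(Z)

Answer: SAME — A ⇓ S^8(Z), B ⇓ S^8(Z)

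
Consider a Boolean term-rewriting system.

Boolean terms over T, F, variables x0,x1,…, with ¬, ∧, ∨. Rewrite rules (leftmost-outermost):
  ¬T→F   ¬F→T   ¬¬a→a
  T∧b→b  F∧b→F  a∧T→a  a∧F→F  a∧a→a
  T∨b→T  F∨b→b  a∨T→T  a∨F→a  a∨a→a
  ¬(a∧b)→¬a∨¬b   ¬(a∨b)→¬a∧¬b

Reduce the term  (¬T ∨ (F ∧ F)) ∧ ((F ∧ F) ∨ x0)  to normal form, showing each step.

Answer: normal form = F  (in 4 steps)

Working:
  start: (¬T ∨ (F ∧ F)) ∧ ((F ∧ F) ∨ x0)
  →1  (F ∨ (F ∧ F)) ∧ ((F ∧ F) ∨ x0)
  →2  (F ∧ F) ∧ ((F ∧ F) ∨ x0)
  →3  F ∧ ((F ∧ F) ∨ x0)
  →4  F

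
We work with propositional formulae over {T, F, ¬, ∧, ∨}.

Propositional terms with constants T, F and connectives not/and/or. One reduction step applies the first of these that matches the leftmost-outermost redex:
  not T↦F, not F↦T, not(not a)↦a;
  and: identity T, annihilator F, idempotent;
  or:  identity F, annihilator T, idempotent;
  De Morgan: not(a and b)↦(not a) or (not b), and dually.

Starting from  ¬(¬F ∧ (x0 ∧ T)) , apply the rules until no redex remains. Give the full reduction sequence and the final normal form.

Answer: normal form = ¬x0  (in 6 steps)

Working:
  start: ¬(¬F ∧ (x0 ∧ T))
  →1  ¬¬F ∨ ¬(x0 ∧ T)
  →2  F ∨ ¬(x0 ∧ T)
  →3  ¬(x0 ∧ T)
  →4  ¬x0 ∨ ¬T
  →5  ¬x0 ∨ F
  →6  ¬x0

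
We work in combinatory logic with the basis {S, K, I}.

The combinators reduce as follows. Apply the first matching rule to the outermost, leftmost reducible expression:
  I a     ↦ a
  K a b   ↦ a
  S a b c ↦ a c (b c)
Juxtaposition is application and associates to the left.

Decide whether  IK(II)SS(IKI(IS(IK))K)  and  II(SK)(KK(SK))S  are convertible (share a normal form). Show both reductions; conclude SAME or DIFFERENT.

Term A:
  start: IK(II)SS(IKI(IS(IK))K)
  [1] K(II)SS(IKI(IS(IK))K)
  [2] IIS(IKI(IS(IK))K)
  [3] IS(IKI(IS(IK))K)
  [4] S(IKI(IS(IK))K)
  [5] S(KI(IS(IK))K)
  [6] S(IK)
  [7] SK

Term B:
  start: II(SK)(KK(SK))S
  [1] I(SK)(KK(SK))S
  [2] SK(KK(SK))S
  [3] KS(KK(SK)S)
  [4] S

Answer: DIFFERENT — A ⇓ SK, B ⇓ S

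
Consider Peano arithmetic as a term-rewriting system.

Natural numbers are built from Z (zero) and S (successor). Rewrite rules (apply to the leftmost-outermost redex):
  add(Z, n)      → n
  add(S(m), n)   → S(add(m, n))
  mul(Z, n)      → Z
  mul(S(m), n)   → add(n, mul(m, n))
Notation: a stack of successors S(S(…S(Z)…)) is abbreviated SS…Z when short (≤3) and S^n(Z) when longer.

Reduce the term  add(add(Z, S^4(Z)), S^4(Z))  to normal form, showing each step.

  start: add(add(Z, S^4(Z)), S^4(Z))
  [1] add(S^4(Z), S^4(Z))
  [2] S(add(SSSZ, S^4(Z)))
  [3] S(S(add(SSZ, S^4(Z))))
  [4] S(S(S(add(SZ, S^4(Z)))))
  [5] S(S(S(S(add(Z, S^4(Z))))))
  [6] S^8(Z)

Answer: normal form = S^8(Z)  (in 6 steps)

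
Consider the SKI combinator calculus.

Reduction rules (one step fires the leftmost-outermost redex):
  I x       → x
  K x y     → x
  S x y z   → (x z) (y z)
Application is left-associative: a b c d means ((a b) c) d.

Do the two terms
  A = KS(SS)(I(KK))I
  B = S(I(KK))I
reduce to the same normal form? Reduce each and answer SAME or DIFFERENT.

Answer: SAME — A ⇓ S(KK)I, B ⇓ S(KK)I

Derivation:
Term A:
  start: KS(SS)(I(KK))I
  →1  S(I(KK))I
  →2  S(KK)I

Term B:
  start: S(I(KK))I
  →1  S(KK)I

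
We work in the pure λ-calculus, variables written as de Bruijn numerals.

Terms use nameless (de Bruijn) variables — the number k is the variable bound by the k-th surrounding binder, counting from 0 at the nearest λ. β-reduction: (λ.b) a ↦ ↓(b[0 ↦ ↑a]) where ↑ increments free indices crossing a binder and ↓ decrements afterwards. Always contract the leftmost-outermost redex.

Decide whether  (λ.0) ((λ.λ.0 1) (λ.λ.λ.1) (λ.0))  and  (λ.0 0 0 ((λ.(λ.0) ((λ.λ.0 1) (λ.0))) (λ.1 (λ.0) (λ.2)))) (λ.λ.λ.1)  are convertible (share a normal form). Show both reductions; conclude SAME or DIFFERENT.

Term A:
  start: (λ.0) ((λ.λ.0 1) (λ.λ.λ.1) (λ.0))
  →1  (λ.λ.0 1) (λ.λ.λ.1) (λ.0)
  →2  (λ.0 (λ.λ.λ.1)) (λ.0)
  →3  (λ.0) (λ.λ.λ.1)
  →4  λ.λ.λ.1

Term B:
  start: (λ.0 0 0 ((λ.(λ.0) ((λ.λ.0 1) (λ.0))) (λ.1 (λ.0) (λ.2)))) (λ.λ.λ.1)
  →1  (λ.λ.λ.1) (λ.λ.λ.1) (λ.λ.λ.1) ((λ.(λ.0) ((λ.λ.0 1) (λ.0))) (λ.(λ.λ.λ.1) (λ.0) (λ.λ.λ.λ.1)))
  →2  (λ.λ.1) (λ.λ.λ.1) ((λ.(λ.0) ((λ.λ.0 1) (λ.0))) (λ.(λ.λ.λ.1) (λ.0) (λ.λ.λ.λ.1)))
  →3  (λ.λ.λ.λ.1) ((λ.(λ.0) ((λ.λ.0 1) (λ.0))) (λ.(λ.λ.λ.1) (λ.0) (λ.λ.λ.λ.1)))
  →4  λ.λ.λ.1

Answer: SAME — A ⇓ λ.λ.λ.1, B ⇓ λ.λ.λ.1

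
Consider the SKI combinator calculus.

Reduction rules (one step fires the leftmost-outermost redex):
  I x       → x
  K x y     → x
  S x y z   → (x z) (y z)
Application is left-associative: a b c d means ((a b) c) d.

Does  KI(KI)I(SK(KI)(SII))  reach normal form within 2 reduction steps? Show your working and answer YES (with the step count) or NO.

Answer: NO — after 2 steps the term is I(SK(KI)(SII)), not yet normal

Derivation:
  start: KI(KI)I(SK(KI)(SII))
  →1  II(SK(KI)(SII))
  →2  I(SK(KI)(SII))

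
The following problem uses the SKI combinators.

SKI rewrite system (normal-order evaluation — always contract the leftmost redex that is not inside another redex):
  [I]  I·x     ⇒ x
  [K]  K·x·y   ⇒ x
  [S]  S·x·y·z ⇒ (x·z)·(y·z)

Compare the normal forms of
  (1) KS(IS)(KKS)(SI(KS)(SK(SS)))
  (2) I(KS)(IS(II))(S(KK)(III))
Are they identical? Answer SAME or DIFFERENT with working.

Term A:
  start: KS(IS)(KKS)(SI(KS)(SK(SS)))
  [1] S(KKS)(SI(KS)(SK(SS)))
  [2] SK(SI(KS)(SK(SS)))
  [3] SK(I(SK(SS))(KS(SK(SS))))
  [4] SK(SK(SS)(KS(SK(SS))))
  [5] SK(K(KS(SK(SS)))(SS(KS(SK(SS)))))
  [6] SK(KS(SK(SS)))
  [7] SKS

Term B:
  start: I(KS)(IS(II))(S(KK)(III))
  [1] KS(IS(II))(S(KK)(III))
  [2] S(S(KK)(III))
  [3] S(S(KK)(II))
  [4] S(S(KK)I)

Answer: DIFFERENT — A ⇓ SKS, B ⇓ S(S(KK)I)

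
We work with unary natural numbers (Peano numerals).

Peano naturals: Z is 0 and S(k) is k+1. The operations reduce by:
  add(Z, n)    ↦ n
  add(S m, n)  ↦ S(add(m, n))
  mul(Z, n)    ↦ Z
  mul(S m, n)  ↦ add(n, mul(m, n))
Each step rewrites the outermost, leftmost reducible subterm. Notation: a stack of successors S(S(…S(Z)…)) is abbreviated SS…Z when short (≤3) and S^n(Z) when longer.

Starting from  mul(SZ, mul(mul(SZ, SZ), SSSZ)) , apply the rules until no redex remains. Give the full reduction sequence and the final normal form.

  start: mul(SZ, mul(mul(SZ, SZ), SSSZ))
  [1] add(mul(mul(SZ, SZ), SSSZ), mul(Z, mul(mul(SZ, SZ), SSSZ)))
  [2] add(mul(add(SZ, mul(Z, SZ)), SSSZ), mul(Z, mul(mul(SZ, SZ), SSSZ)))
  [3] add(mul(S(add(Z, mul(Z, SZ))), SSSZ), mul(Z, mul(mul(SZ, SZ), SSSZ)))
  [4] add(add(SSSZ, mul(add(Z, mul(Z, SZ)), SSSZ)), mul(Z, mul(mul(SZ, SZ), SSSZ)))
  [5] add(S(add(SSZ, mul(add(Z, mul(Z, SZ)), SSSZ))), mul(Z, mul(mul(SZ, SZ), SSSZ)))
  [6] S(add(add(SSZ, mul(add(Z, mul(Z, SZ)), SSSZ)), mul(Z, mul(mul(SZ, SZ), SSSZ))))
  [7] S(add(S(add(SZ, mul(add(Z, mul(Z, SZ)), SSSZ))), mul(Z, mul(mul(SZ, SZ), SSSZ))))
  [8] S(S(add(add(SZ, mul(add(Z, mul(Z, SZ)), SSSZ)), mul(Z, mul(mul(SZ, SZ), SSSZ)))))
  [9] S(S(add(S(add(Z, mul(add(Z, mul(Z, SZ)), SSSZ))), mul(Z, mul(mul(SZ, SZ), SSSZ)))))
  [10] S(S(S(add(add(Z, mul(add(Z, mul(Z, SZ)), SSSZ)), mul(Z, mul(mul(SZ, SZ), SSSZ))))))
  [11] S(S(S(add(mul(add(Z, mul(Z, SZ)), SSSZ), mul(Z, mul(mul(SZ, SZ), SSSZ))))))
  [12] S(S(S(add(mul(mul(Z, SZ), SSSZ), mul(Z, mul(mul(SZ, SZ), SSSZ))))))
  [13] S(S(S(add(mul(Z, SSSZ), mul(Z, mul(mul(SZ, SZ), SSSZ))))))
  [14] S(S(S(add(Z, mul(Z, mul(mul(SZ, SZ), SSSZ))))))
  [15] S(S(S(mul(Z, mul(mul(SZ, SZ), SSSZ)))))
  [16] SSSZ

Answer: normal form = SSSZ  (in 16 steps)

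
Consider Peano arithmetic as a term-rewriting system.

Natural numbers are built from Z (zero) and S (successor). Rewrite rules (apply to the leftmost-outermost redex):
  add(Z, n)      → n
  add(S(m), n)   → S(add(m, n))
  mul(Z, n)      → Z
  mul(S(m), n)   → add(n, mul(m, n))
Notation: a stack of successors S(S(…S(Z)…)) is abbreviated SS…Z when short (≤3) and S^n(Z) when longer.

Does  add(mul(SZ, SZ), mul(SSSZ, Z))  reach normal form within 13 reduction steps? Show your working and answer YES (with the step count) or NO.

Answer: YES — reaches normal form SZ in 13 ≤ 13 steps

Working:
  start: add(mul(SZ, SZ), mul(SSSZ, Z))
  →1  add(add(SZ, mul(Z, SZ)), mul(SSSZ, Z))
  →2  add(S(add(Z, mul(Z, SZ))), mul(SSSZ, Z))
  →3  S(add(add(Z, mul(Z, SZ)), mul(SSSZ, Z)))
  →4  S(add(mul(Z, SZ), mul(SSSZ, Z)))
  →5  S(add(Z, mul(SSSZ, Z)))
  →6  S(mul(SSSZ, Z))
  →7  S(add(Z, mul(SSZ, Z)))
  →8  S(mul(SSZ, Z))
  →9  S(add(Z, mul(SZ, Z)))
  →10  S(mul(SZ, Z))
  →11  S(add(Z, mul(Z, Z)))
  →12  S(mul(Z, Z))
  →13  SZ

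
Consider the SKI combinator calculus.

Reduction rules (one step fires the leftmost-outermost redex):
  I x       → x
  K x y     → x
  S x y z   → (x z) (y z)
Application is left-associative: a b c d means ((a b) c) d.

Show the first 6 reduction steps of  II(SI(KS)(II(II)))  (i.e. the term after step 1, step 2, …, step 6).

  start: II(SI(KS)(II(II)))
  →1  I(SI(KS)(II(II)))
  →2  SI(KS)(II(II))
  →3  I(II(II))(KS(II(II)))
  →4  II(II)(KS(II(II)))
  →5  I(II)(KS(II(II)))
  →6  II(KS(II(II)))

Answer: after 6 steps: II(KS(II(II)))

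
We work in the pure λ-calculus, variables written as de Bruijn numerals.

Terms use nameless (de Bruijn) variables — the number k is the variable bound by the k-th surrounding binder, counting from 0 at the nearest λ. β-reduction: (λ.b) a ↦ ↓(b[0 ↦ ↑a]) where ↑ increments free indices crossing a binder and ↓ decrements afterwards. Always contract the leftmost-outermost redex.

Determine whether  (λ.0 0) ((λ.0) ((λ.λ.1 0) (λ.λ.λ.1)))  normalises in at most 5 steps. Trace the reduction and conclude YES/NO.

  start: (λ.0 0) ((λ.0) ((λ.λ.1 0) (λ.λ.λ.1)))
  [1] (λ.0) ((λ.λ.1 0) (λ.λ.λ.1)) ((λ.0) ((λ.λ.1 0) (λ.λ.λ.1)))
  [2] (λ.λ.1 0) (λ.λ.λ.1) ((λ.0) ((λ.λ.1 0) (λ.λ.λ.1)))
  [3] (λ.(λ.λ.λ.1) 0) ((λ.0) ((λ.λ.1 0) (λ.λ.λ.1)))
  [4] (λ.λ.λ.1) ((λ.0) ((λ.λ.1 0) (λ.λ.λ.1)))
  [5] λ.λ.1

Answer: YES — reaches normal form λ.λ.1 in 5 ≤ 5 steps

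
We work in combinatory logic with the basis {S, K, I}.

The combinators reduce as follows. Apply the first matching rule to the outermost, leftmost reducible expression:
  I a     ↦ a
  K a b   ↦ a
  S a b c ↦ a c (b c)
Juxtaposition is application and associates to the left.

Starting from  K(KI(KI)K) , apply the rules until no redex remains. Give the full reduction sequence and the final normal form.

  start: K(KI(KI)K)
  step 1: K(IK)
  step 2: KK

Answer: normal form = KK  (in 2 steps)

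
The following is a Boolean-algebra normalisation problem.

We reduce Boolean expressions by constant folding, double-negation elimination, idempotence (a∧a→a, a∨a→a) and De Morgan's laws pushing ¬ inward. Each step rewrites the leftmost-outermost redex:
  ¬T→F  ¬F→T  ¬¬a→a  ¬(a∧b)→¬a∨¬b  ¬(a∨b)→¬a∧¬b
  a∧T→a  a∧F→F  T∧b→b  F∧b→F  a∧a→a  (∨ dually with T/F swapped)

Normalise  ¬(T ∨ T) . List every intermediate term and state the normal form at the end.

Answer: normal form = F  (in 3 steps)

Working:
  start: ¬(T ∨ T)
  step 1: ¬T ∧ ¬T
  step 2: ¬T
  step 3: F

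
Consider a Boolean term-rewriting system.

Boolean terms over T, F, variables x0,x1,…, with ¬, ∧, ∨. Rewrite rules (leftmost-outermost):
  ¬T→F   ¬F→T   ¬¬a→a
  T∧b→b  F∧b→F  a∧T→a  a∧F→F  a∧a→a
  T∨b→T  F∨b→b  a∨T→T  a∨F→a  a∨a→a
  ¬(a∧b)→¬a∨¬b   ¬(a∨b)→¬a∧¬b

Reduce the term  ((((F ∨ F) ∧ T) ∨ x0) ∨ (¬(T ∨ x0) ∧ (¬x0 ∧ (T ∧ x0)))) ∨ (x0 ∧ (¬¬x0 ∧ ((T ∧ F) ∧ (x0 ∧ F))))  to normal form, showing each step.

  start: ((((F ∨ F) ∧ T) ∨ x0) ∨ (¬(T ∨ x0) ∧ (¬x0 ∧ (T ∧ x0)))) ∨ (x0 ∧ (¬¬x0 ∧ ((T ∧ F) ∧ (x0 ∧ F))))
  [1] (((F ∨ F) ∨ x0) ∨ (¬(T ∨ x0) ∧ (¬x0 ∧ (T ∧ x0)))) ∨ (x0 ∧ (¬¬x0 ∧ ((T ∧ F) ∧ (x0 ∧ F))))
  [2] ((F ∨ x0) ∨ (¬(T ∨ x0) ∧ (¬x0 ∧ (T ∧ x0)))) ∨ (x0 ∧ (¬¬x0 ∧ ((T ∧ F) ∧ (x0 ∧ F))))
  [3] (x0 ∨ (¬(T ∨ x0) ∧ (¬x0 ∧ (T ∧ x0)))) ∨ (x0 ∧ (¬¬x0 ∧ ((T ∧ F) ∧ (x0 ∧ F))))
  [4] (x0 ∨ ((¬T ∧ ¬x0) ∧ (¬x0 ∧ (T ∧ x0)))) ∨ (x0 ∧ (¬¬x0 ∧ ((T ∧ F) ∧ (x0 ∧ F))))
  [5] (x0 ∨ ((F ∧ ¬x0) ∧ (¬x0 ∧ (T ∧ x0)))) ∨ (x0 ∧ (¬¬x0 ∧ ((T ∧ F) ∧ (x0 ∧ F))))
  [6] (x0 ∨ (F ∧ (¬x0 ∧ (T ∧ x0)))) ∨ (x0 ∧ (¬¬x0 ∧ ((T ∧ F) ∧ (x0 ∧ F))))
  [7] (x0 ∨ F) ∨ (x0 ∧ (¬¬x0 ∧ ((T ∧ F) ∧ (x0 ∧ F))))
  [8] x0 ∨ (x0 ∧ (¬¬x0 ∧ ((T ∧ F) ∧ (x0 ∧ F))))
  [9] x0 ∨ (x0 ∧ (x0 ∧ ((T ∧ F) ∧ (x0 ∧ F))))
  [10] x0 ∨ (x0 ∧ (x0 ∧ (F ∧ (x0 ∧ F))))
  [11] x0 ∨ (x0 ∧ (x0 ∧ F))
  [12] x0 ∨ (x0 ∧ F)
  [13] x0 ∨ F
  [14] x0

Answer: normal form = x0  (in 14 steps)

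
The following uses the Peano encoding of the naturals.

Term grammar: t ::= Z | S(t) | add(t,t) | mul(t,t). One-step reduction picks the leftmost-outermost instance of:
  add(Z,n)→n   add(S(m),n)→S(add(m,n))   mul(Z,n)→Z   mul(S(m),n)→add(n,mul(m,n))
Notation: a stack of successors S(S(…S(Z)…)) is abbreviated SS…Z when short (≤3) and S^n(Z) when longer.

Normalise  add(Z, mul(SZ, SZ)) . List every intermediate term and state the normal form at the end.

Answer: normal form = SZ  (in 5 steps)

Reduction:
  start: add(Z, mul(SZ, SZ))
  step 1: mul(SZ, SZ)
  step 2: add(SZ, mul(Z, SZ))
  step 3: S(add(Z, mul(Z, SZ)))
  step 4: S(mul(Z, SZ))
  step 5: SZ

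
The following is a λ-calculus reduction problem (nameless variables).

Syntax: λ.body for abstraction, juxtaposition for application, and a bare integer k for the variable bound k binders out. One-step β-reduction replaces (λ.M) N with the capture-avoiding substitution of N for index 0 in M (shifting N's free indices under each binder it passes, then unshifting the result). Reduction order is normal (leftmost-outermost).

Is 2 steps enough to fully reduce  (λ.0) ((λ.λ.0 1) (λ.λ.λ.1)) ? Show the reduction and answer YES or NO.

Answer: YES — reaches normal form λ.0 (λ.λ.λ.1) in 2 ≤ 2 steps

Reduction:
  start: (λ.0) ((λ.λ.0 1) (λ.λ.λ.1))
  →1  (λ.λ.0 1) (λ.λ.λ.1)
  →2  λ.0 (λ.λ.λ.1)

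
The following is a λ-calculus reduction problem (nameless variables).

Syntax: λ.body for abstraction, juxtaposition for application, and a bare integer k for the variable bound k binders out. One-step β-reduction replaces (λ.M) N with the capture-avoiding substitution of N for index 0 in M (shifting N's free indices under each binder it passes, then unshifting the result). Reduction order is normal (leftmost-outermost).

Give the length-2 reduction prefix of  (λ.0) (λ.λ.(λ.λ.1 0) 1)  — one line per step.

Answer: after 2 steps: λ.λ.λ.2 0

Derivation:
  start: (λ.0) (λ.λ.(λ.λ.1 0) 1)
  [1] λ.λ.(λ.λ.1 0) 1
  [2] λ.λ.λ.2 0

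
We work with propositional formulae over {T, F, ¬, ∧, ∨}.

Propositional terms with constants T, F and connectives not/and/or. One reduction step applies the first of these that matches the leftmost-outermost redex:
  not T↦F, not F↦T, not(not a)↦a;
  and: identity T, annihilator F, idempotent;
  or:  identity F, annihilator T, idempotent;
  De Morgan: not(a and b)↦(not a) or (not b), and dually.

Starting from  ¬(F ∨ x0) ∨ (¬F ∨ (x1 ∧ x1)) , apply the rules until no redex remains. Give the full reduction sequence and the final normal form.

Answer: normal form = T  (in 6 steps)

Reduction:
  start: ¬(F ∨ x0) ∨ (¬F ∨ (x1 ∧ x1))
  →1  (¬F ∧ ¬x0) ∨ (¬F ∨ (x1 ∧ x1))
  →2  (T ∧ ¬x0) ∨ (¬F ∨ (x1 ∧ x1))
  →3  ¬x0 ∨ (¬F ∨ (x1 ∧ x1))
  →4  ¬x0 ∨ (T ∨ (x1 ∧ x1))
  →5  ¬x0 ∨ T
  →6  T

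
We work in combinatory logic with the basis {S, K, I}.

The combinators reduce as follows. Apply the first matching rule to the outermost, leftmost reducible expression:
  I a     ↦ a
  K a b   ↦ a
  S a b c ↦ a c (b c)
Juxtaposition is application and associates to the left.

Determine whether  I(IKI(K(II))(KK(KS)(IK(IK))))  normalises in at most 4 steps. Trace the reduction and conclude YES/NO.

Answer: NO — after 4 steps the term is KK(KS)(IK(IK)), not yet normal

Working:
  start: I(IKI(K(II))(KK(KS)(IK(IK))))
  [1] IKI(K(II))(KK(KS)(IK(IK)))
  [2] KI(K(II))(KK(KS)(IK(IK)))
  [3] I(KK(KS)(IK(IK)))
  [4] KK(KS)(IK(IK))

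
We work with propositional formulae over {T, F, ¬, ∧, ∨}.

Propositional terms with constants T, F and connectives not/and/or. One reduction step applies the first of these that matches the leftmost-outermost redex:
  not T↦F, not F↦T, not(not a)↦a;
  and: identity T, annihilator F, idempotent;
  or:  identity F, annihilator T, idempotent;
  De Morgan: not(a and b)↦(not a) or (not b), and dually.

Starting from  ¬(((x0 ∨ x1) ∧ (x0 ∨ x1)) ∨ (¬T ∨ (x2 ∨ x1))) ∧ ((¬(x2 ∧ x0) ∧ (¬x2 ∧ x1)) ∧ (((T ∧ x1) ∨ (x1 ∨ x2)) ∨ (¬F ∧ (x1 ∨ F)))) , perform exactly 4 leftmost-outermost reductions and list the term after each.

  start: ¬(((x0 ∨ x1) ∧ (x0 ∨ x1)) ∨ (¬T ∨ (x2 ∨ x1))) ∧ ((¬(x2 ∧ x0) ∧ (¬x2 ∧ x1)) ∧ (((T ∧ x1) ∨ (x1 ∨ x2)) ∨ (¬F ∧ (x1 ∨ F))))
  step 1: (¬((x0 ∨ x1) ∧ (x0 ∨ x1)) ∧ ¬(¬T ∨ (x2 ∨ x1))) ∧ ((¬(x2 ∧ x0) ∧ (¬x2 ∧ x1)) ∧ (((T ∧ x1) ∨ (x1 ∨ x2)) ∨ (¬F ∧ (x1 ∨ F))))
  step 2: ((¬(x0 ∨ x1) ∨ ¬(x0 ∨ x1)) ∧ ¬(¬T ∨ (x2 ∨ x1))) ∧ ((¬(x2 ∧ x0) ∧ (¬x2 ∧ x1)) ∧ (((T ∧ x1) ∨ (x1 ∨ x2)) ∨ (¬F ∧ (x1 ∨ F))))
  step 3: (¬(x0 ∨ x1) ∧ ¬(¬T ∨ (x2 ∨ x1))) ∧ ((¬(x2 ∧ x0) ∧ (¬x2 ∧ x1)) ∧ (((T ∧ x1) ∨ (x1 ∨ x2)) ∨ (¬F ∧ (x1 ∨ F))))
  step 4: ((¬x0 ∧ ¬x1) ∧ ¬(¬T ∨ (x2 ∨ x1))) ∧ ((¬(x2 ∧ x0) ∧ (¬x2 ∧ x1)) ∧ (((T ∧ x1) ∨ (x1 ∨ x2)) ∨ (¬F ∧ (x1 ∨ F))))

Answer: after 4 steps: ((¬x0 ∧ ¬x1) ∧ ¬(¬T ∨ (x2 ∨ x1))) ∧ ((¬(x2 ∧ x0) ∧ (¬x2 ∧ x1)) ∧ (((T ∧ x1) ∨ (x1 ∨ x2)) ∨ (¬F ∧ (x1 ∨ F))))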